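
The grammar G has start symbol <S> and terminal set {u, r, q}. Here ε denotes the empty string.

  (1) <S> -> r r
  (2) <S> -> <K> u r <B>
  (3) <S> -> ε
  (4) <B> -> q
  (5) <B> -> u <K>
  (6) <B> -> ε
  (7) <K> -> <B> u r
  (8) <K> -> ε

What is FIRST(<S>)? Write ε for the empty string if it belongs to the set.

FIRST(<B>) = {ε, q, u}
FIRST(<K>) = {ε, q, u}  (via <B> u r)
FIRST(<S>) = {ε, q, r, u}  (via <K> u r <B>)

{ε, q, r, u}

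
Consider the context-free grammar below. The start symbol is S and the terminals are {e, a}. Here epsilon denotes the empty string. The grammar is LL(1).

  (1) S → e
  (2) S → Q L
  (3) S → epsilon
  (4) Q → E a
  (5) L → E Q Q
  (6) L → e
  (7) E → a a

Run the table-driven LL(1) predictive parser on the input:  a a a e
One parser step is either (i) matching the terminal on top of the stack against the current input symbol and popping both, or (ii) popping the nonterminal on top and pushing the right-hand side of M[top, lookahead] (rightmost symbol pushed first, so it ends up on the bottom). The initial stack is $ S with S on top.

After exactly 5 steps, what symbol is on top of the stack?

a

     Stack      Input      Action
  1  $ S        a a a e $  expand S → Q L
  2  $ L Q      a a a e $  expand Q → E a
  3  $ L a E    a a a e $  expand E → a a
  4  $ L a a a  a a a e $  match a
  5  $ L a a    a a e $    match a
Stack after step 5: $ L a (top = a).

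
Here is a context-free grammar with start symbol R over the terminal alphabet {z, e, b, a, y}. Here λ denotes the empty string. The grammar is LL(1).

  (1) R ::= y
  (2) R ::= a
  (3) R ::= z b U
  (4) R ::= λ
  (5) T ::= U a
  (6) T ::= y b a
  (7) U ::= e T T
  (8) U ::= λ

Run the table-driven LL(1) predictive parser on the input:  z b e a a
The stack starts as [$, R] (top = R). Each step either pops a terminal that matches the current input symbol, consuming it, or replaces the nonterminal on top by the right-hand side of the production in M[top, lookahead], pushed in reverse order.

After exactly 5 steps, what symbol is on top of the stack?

     Stack    Input        Action
  1  $ R      z b e a a $  expand R ::= z b U
  2  $ U b z  z b e a a $  match z
  3  $ U b    b e a a $    match b
  4  $ U      e a a $      expand U ::= e T T
  5  $ T T e  e a a $      match e
Stack after step 5: $ T T (top = T).

T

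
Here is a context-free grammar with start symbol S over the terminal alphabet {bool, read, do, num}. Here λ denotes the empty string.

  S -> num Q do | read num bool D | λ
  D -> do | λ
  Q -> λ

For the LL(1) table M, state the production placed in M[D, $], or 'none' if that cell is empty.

D -> λ

FIRST(S): from S->num Q do we get {num}; from S->read num bool D we get {read}; from S->λ we get {λ}. So FIRST(S) = {λ, num, read}.
FIRST(D): from D->do we get {do}; from D->λ we get {λ}. So FIRST(D) = {λ, do}.
FIRST(Q): from Q->λ we get {λ}. So FIRST(Q) = {λ}.
FOLLOW(S) includes $ since S is the start symbol.
FOLLOW(S): S appears on no right-hand side. Thus FOLLOW(S) = {$}.
FOLLOW(D): in S->read num bool D, the suffix after D is empty, so FOLLOW(D) ⊇ FOLLOW(S) = {$}. Thus FOLLOW(D) = {$}.
For D -> do: FIRST(do) = {do}, so it goes in M[D, t] for t ∈ {do}.
For D -> λ: FIRST(λ) = {λ}, so it goes in M[D, t] for t ∈ {}; since λ ∈ FIRST, also for every t ∈ FOLLOW(D) = {$}.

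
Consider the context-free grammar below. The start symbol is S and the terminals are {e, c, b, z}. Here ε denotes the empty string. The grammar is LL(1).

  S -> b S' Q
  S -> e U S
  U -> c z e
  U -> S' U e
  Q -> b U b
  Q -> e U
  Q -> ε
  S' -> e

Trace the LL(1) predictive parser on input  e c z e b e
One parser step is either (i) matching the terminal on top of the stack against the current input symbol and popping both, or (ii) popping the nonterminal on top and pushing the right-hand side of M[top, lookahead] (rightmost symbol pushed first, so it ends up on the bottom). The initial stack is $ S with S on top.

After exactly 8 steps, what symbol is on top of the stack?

S'

step 1: stack=$ S  input=e c z e b e $  — expand S -> e U S
step 2: stack=$ S U e  input=e c z e b e $  — match e
step 3: stack=$ S U  input=c z e b e $  — expand U -> c z e
step 4: stack=$ S e z c  input=c z e b e $  — match c
step 5: stack=$ S e z  input=z e b e $  — match z
step 6: stack=$ S e  input=e b e $  — match e
step 7: stack=$ S  input=b e $  — expand S -> b S' Q
step 8: stack=$ Q S' b  input=b e $  — match b
Stack after step 8: $ Q S' (top = S').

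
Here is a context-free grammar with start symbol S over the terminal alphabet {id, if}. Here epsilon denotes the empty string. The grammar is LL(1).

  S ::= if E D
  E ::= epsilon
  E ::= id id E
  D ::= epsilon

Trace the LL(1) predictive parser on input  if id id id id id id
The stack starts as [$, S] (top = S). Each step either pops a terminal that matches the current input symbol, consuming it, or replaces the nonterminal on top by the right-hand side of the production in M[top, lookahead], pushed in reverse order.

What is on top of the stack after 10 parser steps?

id

step 1: stack=$ S  input=if id id id id id id $  — expand S ::= if E D
step 2: stack=$ D E if  input=if id id id id id id $  — match if
step 3: stack=$ D E  input=id id id id id id $  — expand E ::= id id E
step 4: stack=$ D E id id  input=id id id id id id $  — match id
step 5: stack=$ D E id  input=id id id id id $  — match id
step 6: stack=$ D E  input=id id id id $  — expand E ::= id id E
step 7: stack=$ D E id id  input=id id id id $  — match id
step 8: stack=$ D E id  input=id id id $  — match id
step 9: stack=$ D E  input=id id $  — expand E ::= id id E
step 10: stack=$ D E id id  input=id id $  — match id
Stack after step 10: $ D E id (top = id).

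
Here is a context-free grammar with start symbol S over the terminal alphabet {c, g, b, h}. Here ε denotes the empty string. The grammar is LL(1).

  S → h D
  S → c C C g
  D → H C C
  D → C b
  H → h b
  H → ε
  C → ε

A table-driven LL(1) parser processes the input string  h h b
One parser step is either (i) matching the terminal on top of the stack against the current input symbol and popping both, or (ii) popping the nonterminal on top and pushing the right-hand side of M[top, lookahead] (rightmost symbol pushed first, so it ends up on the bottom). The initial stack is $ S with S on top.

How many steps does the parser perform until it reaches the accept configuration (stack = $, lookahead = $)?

step 1: stack=$ S  input=h h b $  — expand S → h D
step 2: stack=$ D h  input=h h b $  — match h
step 3: stack=$ D  input=h b $  — expand D → H C C
step 4: stack=$ C C H  input=h b $  — expand H → h b
step 5: stack=$ C C b h  input=h b $  — match h
step 6: stack=$ C C b  input=b $  — match b
step 7: stack=$ C C  input=$  — expand C → ε
step 8: stack=$ C  input=$  — expand C → ε
Accept reached after 8 steps.

8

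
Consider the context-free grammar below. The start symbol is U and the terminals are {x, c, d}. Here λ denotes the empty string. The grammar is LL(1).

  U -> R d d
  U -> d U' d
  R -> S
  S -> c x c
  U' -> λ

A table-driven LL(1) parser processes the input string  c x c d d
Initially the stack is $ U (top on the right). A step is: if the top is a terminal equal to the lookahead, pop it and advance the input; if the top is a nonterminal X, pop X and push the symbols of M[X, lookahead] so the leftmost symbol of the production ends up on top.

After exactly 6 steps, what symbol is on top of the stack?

d

     Stack        Input        Action
  1  $ U          c x c d d $  expand U -> R d d
  2  $ d d R      c x c d d $  expand R -> S
  3  $ d d S      c x c d d $  expand S -> c x c
  4  $ d d c x c  c x c d d $  match c
  5  $ d d c x    x c d d $    match x
  6  $ d d c      c d d $      match c
Stack after step 6: $ d d (top = d).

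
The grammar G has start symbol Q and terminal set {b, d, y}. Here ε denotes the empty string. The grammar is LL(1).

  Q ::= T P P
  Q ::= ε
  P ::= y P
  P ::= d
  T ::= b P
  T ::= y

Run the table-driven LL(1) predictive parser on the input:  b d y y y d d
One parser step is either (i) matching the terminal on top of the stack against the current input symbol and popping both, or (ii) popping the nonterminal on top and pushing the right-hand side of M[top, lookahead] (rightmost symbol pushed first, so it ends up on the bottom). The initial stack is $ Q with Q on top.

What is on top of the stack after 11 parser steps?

P

      Stack      Input            Action
   1  $ Q        b d y y y d d $  expand Q ::= T P P
   2  $ P P T    b d y y y d d $  expand T ::= b P
   3  $ P P P b  b d y y y d d $  match b
   4  $ P P P    d y y y d d $    expand P ::= d
   5  $ P P d    d y y y d d $    match d
   6  $ P P      y y y d d $      expand P ::= y P
   7  $ P P y    y y y d d $      match y
   8  $ P P      y y d d $        expand P ::= y P
   9  $ P P y    y y d d $        match y
  10  $ P P      y d d $          expand P ::= y P
  11  $ P P y    y d d $          match y
Stack after step 11: $ P P (top = P).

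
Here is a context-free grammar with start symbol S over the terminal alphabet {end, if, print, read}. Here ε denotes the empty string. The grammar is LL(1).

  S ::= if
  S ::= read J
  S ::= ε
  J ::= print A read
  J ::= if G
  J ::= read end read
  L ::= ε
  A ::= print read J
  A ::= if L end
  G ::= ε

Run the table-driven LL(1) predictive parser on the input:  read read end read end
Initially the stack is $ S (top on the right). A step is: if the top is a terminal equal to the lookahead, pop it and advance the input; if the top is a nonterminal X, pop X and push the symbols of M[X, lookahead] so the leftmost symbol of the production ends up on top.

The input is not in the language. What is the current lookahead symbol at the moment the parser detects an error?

step 1: stack=$ S  input=read read end read end $  — expand S ::= read J
step 2: stack=$ J read  input=read read end read end $  — match read
step 3: stack=$ J  input=read end read end $  — expand J ::= read end read
step 4: stack=$ read end read  input=read end read end $  — match read
step 5: stack=$ read end  input=end read end $  — match end
step 6: stack=$ read  input=read end $  — match read
step 7: stack=$  input=end $  — error: stack empty but input remains

end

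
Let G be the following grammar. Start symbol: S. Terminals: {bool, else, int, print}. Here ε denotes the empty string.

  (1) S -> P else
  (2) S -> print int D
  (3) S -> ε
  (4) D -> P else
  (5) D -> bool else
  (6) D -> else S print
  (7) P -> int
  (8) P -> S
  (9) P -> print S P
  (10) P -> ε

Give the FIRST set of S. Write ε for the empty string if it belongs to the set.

{ε, else, int, print}

FIRST(S): from S->P else we get {else, int, print}; from S->print int D we get {print}; from S->ε we get {ε}. So FIRST(S) = {ε, else, int, print}.
FIRST(P): from P->int we get {int}; from P->S we get {ε, else, int, print}; from P->print S P we get {print}; from P->ε we get {ε}. So FIRST(P) = {ε, else, int, print}.
FIRST(D): from D->P else we get {else, int, print}; from D->bool else we get {bool}; from D->else S print we get {else}. So FIRST(D) = {bool, else, int, print}.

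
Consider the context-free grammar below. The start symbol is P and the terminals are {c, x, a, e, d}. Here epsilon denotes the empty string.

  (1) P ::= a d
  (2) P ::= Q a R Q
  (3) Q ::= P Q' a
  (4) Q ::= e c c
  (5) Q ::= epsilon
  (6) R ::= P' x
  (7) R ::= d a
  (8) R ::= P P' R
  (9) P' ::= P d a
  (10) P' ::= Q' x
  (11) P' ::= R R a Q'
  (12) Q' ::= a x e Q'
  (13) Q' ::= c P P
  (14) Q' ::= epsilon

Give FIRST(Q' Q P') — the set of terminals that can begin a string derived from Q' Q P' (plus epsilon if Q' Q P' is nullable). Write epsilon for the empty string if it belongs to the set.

{a, c, d, e, x}

FIRST(Q') = {epsilon, a, c}
FIRST(P) = {a, e}  (via Q a R Q)
FIRST(Q) = {epsilon, a, e}  (via P Q' a)
FIRST(R) = {a, c, d, e, x}  (via P' x, P P' R)
FIRST(P') = {a, c, d, e, x}  (via P d a, Q' x, R R a Q')
FIRST(Q' Q P'): take FIRST of each symbol in turn, carrying on past any symbol whose FIRST contains epsilon; result {a, c, d, e, x}.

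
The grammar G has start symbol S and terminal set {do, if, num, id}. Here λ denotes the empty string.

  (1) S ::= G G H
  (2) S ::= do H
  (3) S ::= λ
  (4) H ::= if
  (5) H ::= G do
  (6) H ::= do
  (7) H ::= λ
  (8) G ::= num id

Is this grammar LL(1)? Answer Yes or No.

FIRST(S) = {λ, do, num}
FIRST(H) = {λ, do, if, num}
FIRST(G) = {num}
FOLLOW(S) = {$}
FOLLOW(H) = {$}
FOLLOW(G) = {$, do, if, num}
Each cell of M receives at most one production.

Yes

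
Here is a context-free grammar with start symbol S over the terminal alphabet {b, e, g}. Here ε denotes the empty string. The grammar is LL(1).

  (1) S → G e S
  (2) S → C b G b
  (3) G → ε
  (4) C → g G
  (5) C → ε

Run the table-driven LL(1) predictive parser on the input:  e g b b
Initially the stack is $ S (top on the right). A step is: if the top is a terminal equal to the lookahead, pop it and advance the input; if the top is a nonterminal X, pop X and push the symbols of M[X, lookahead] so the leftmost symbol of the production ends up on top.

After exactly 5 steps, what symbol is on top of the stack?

step 1: stack=$ S  input=e g b b $  — expand S → G e S
step 2: stack=$ S e G  input=e g b b $  — expand G → ε
step 3: stack=$ S e  input=e g b b $  — match e
step 4: stack=$ S  input=g b b $  — expand S → C b G b
step 5: stack=$ b G b C  input=g b b $  — expand C → g G
Stack after step 5: $ b G b G g (top = g).

g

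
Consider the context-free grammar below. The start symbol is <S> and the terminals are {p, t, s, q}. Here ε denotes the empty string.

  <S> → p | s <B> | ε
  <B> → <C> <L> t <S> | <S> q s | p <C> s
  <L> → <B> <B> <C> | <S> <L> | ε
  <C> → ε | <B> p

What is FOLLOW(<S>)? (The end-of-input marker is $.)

{$, p, q, s, t}

FIRST(<S>): from <S>→p we get {p}; from <S>→s <B> we get {s}; from <S>→ε we get {ε}. So FIRST(<S>) = {ε, p, s}.
FIRST(<B>): from <B>→<C> <L> t <S> we get {p, q, s, t}; from <B>→<S> q s we get {p, q, s}; from <B>→p <C> s we get {p}. So FIRST(<B>) = {p, q, s, t}.
FIRST(<L>): from <L>→<B> <B> <C> we get {p, q, s, t}; from <L>→<S> <L> we get {ε, p, q, s, t}; from <L>→ε we get {ε}. So FIRST(<L>) = {ε, p, q, s, t}.
FIRST(<C>): from <C>→ε we get {ε}; from <C>→<B> p we get {p, q, s, t}. So FIRST(<C>) = {ε, p, q, s, t}.
FOLLOW(<S>) includes $ since <S> is the start symbol.
FOLLOW(<L>): in <B>→<C> <L> t <S>, <L> is followed by t <S> with FIRST {t}; in <L>→<S> <L>, the suffix after <L> is empty (adds nothing new). Thus FOLLOW(<L>) = {t}.
FOLLOW(<C>): in <B>→<C> <L> t <S>, <C> is followed by <L> t <S> with FIRST {p, q, s, t}; in <B>→p <C> s, <C> is followed by s with FIRST {s}; in <L>→<B> <B> <C>, the suffix after <C> is empty, so FOLLOW(<C>) ⊇ FOLLOW(<L>) = {t}. Thus FOLLOW(<C>) = {p, q, s, t}.
FOLLOW(<S>): in <B>→<C> <L> t <S>, the suffix after <S> is empty, so FOLLOW(<S>) ⊇ FOLLOW(<B>) = {$, p, q, s, t}; in <B>→<S> q s, <S> is followed by q s with FIRST {q}; in <L>→<S> <L>, <S> is followed by <L> with FIRST {ε, p, q, s, t}; in <L>→<S> <L>, the suffix after <S> is nullable, so FOLLOW(<S>) ⊇ FOLLOW(<L>) = {t}. Thus FOLLOW(<S>) = {$, p, q, s, t}.
FOLLOW(<B>): in <S>→s <B>, the suffix after <B> is empty, so FOLLOW(<B>) ⊇ FOLLOW(<S>) = {$, p, q, s, t}; in <L>→<B> <B> <C> (occurrence 1), <B> is followed by <B> <C> with FIRST {p, q, s, t}; in <L>→<B> <B> <C> (occurrence 2), <B> is followed by <C> with FIRST {ε, p, q, s, t}; in <L>→<B> <B> <C> (occurrence 2), the suffix after <B> is nullable, so FOLLOW(<B>) ⊇ FOLLOW(<L>) = {t}; in <C>→<B> p, <B> is followed by p with FIRST {p}. Thus FOLLOW(<B>) = {$, p, q, s, t}.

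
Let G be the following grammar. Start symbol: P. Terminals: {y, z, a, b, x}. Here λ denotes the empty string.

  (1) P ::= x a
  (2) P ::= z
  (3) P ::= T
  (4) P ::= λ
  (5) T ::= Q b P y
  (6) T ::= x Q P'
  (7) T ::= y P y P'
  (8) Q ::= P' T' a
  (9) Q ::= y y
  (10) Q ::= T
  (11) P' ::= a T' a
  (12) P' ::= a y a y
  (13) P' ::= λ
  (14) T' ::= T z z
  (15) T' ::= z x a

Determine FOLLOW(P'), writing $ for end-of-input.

{$, a, b, x, y, z}

FIRST(P'): from P'::=a T' a we get {a}; from P'::=a y a y we get {a}; from P'::=λ we get {λ}. So FIRST(P') = {λ, a}.
FIRST(P): from P::=x a we get {x}; from P::=z we get {z}; from P::=T we get {a, x, y, z}; from P::=λ we get {λ}. So FIRST(P) = {λ, a, x, y, z}.
FIRST(T): from T::=Q b P y we get {a, x, y, z}; from T::=x Q P' we get {x}; from T::=y P y P' we get {y}. So FIRST(T) = {a, x, y, z}.
FIRST(T'): from T'::=T z z we get {a, x, y, z}; from T'::=z x a we get {z}. So FIRST(T') = {a, x, y, z}.
FIRST(Q): from Q::=P' T' a we get {a, x, y, z}; from Q::=y y we get {y}; from Q::=T we get {a, x, y, z}. So FIRST(Q) = {a, x, y, z}.
FOLLOW(P) includes $ since P is the start symbol.
FOLLOW(P): in T::=Q b P y, P is followed by y with FIRST {y}; in T::=y P y P', P is followed by y P' with FIRST {y}. Thus FOLLOW(P) = {$, y}.
FOLLOW(T'): in Q::=P' T' a, T' is followed by a with FIRST {a}; in P'::=a T' a, T' is followed by a with FIRST {a}. Thus FOLLOW(T') = {a}.
FOLLOW(T): in P::=T, the suffix after T is empty, so FOLLOW(T) ⊇ FOLLOW(P) = {$, y}; in Q::=T, the suffix after T is empty, so FOLLOW(T) ⊇ FOLLOW(Q) = {$, a, b, y, z}; in T'::=T z z, T is followed by z z with FIRST {z}. Thus FOLLOW(T) = {$, a, b, y, z}.
FOLLOW(Q): in T::=Q b P y, Q is followed by b P y with FIRST {b}; in T::=x Q P', Q is followed by P' with FIRST {λ, a}; in T::=x Q P', the suffix after Q is nullable, so FOLLOW(Q) ⊇ FOLLOW(T) = {$, a, b, y, z}. Thus FOLLOW(Q) = {$, a, b, y, z}.
FOLLOW(P'): in T::=x Q P', the suffix after P' is empty, so FOLLOW(P') ⊇ FOLLOW(T) = {$, a, b, y, z}; in T::=y P y P', the suffix after P' is empty, so FOLLOW(P') ⊇ FOLLOW(T) = {$, a, b, y, z}; in Q::=P' T' a, P' is followed by T' a with FIRST {a, x, y, z}. Thus FOLLOW(P') = {$, a, b, x, y, z}.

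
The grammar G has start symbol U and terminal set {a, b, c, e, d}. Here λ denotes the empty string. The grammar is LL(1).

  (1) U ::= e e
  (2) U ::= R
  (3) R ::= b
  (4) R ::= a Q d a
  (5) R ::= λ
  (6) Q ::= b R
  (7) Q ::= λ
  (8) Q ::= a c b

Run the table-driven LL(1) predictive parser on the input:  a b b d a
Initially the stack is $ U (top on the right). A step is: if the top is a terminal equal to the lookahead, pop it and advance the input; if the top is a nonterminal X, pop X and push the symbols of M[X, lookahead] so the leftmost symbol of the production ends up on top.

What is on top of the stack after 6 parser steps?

b

     Stack      Input        Action
  1  $ U        a b b d a $  expand U ::= R
  2  $ R        a b b d a $  expand R ::= a Q d a
  3  $ a d Q a  a b b d a $  match a
  4  $ a d Q    b b d a $    expand Q ::= b R
  5  $ a d R b  b b d a $    match b
  6  $ a d R    b d a $      expand R ::= b
Stack after step 6: $ a d b (top = b).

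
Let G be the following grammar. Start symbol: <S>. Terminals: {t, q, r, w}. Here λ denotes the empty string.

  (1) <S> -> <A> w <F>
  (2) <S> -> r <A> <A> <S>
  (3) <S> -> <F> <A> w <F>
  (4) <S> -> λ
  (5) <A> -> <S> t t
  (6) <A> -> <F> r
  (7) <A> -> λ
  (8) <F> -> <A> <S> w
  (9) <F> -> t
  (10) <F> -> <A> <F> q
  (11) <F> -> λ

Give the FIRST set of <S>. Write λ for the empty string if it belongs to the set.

{λ, q, r, t, w}

FIRST(<S>): from <S>-><A> w <F> we get {q, r, t, w}; from <S>->r <A> <A> <S> we get {r}; from <S>-><F> <A> w <F> we get {q, r, t, w}; from <S>->λ we get {λ}. So FIRST(<S>) = {λ, q, r, t, w}.
FIRST(<A>): from <A>-><S> t t we get {q, r, t, w}; from <A>-><F> r we get {q, r, t, w}; from <A>->λ we get {λ}. So FIRST(<A>) = {λ, q, r, t, w}.
FIRST(<F>): from <F>-><A> <S> w we get {q, r, t, w}; from <F>->t we get {t}; from <F>-><A> <F> q we get {q, r, t, w}; from <F>->λ we get {λ}. So FIRST(<F>) = {λ, q, r, t, w}.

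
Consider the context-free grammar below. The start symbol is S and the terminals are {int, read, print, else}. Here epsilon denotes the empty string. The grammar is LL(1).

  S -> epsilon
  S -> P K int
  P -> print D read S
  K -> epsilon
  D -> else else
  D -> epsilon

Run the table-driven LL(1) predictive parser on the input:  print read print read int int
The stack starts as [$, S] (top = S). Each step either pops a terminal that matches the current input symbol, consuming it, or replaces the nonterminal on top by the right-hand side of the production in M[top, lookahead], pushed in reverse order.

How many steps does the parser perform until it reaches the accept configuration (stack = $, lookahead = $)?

      Stack                         Input                            Action
   1  $ S                           print read print read int int $  expand S -> P K int
   2  $ int K P                     print read print read int int $  expand P -> print D read S
   3  $ int K S read D print        print read print read int int $  match print
   4  $ int K S read D              read print read int int $        expand D -> epsilon
   5  $ int K S read                read print read int int $        match read
   6  $ int K S                     print read int int $             expand S -> P K int
   7  $ int K int K P               print read int int $             expand P -> print D read S
   8  $ int K int K S read D print  print read int int $             match print
   9  $ int K int K S read D        read int int $                   expand D -> epsilon
  10  $ int K int K S read          read int int $                   match read
  11  $ int K int K S               int int $                        expand S -> epsilon
  12  $ int K int K                 int int $                        expand K -> epsilon
  13  $ int K int                   int int $                        match int
  14  $ int K                       int $                            expand K -> epsilon
  15  $ int                         int $                            match int
Accept reached after 15 steps.

15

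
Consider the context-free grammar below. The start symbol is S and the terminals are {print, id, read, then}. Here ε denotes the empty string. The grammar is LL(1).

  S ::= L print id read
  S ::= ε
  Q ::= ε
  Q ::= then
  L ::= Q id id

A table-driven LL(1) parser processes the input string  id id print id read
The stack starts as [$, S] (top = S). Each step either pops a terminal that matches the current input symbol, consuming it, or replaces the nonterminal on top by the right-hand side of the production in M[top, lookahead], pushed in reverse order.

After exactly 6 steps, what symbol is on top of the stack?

     Stack                    Input                  Action
  1  $ S                      id id print id read $  expand S ::= L print id read
  2  $ read id print L        id id print id read $  expand L ::= Q id id
  3  $ read id print id id Q  id id print id read $  expand Q ::= ε
  4  $ read id print id id    id id print id read $  match id
  5  $ read id print id       id print id read $     match id
  6  $ read id print          print id read $        match print
Stack after step 6: $ read id (top = id).

id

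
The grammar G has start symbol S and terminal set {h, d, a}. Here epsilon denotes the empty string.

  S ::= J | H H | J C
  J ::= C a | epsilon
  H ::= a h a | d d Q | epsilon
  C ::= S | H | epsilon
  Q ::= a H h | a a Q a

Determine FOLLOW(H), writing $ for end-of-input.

FIRST(H): from H::=a h a we get {a}; from H::=d d Q we get {d}; from H::=epsilon we get {epsilon}. So FIRST(H) = {epsilon, a, d}.
FIRST(Q): from Q::=a H h we get {a}; from Q::=a a Q a we get {a}. So FIRST(Q) = {a}.
FIRST(S): from S::=J we get {epsilon, a, d}; from S::=H H we get {epsilon, a, d}; from S::=J C we get {epsilon, a, d}. So FIRST(S) = {epsilon, a, d}.
FIRST(C): from C::=S we get {epsilon, a, d}; from C::=H we get {epsilon, a, d}; from C::=epsilon we get {epsilon}. So FIRST(C) = {epsilon, a, d}.
FIRST(J): from J::=C a we get {a, d}; from J::=epsilon we get {epsilon}. So FIRST(J) = {epsilon, a, d}.
FOLLOW(S) includes $ since S is the start symbol.
FOLLOW(S): in C::=S, the suffix after S is empty, so FOLLOW(S) ⊇ FOLLOW(C) = {$, a}. Thus FOLLOW(S) = {$, a}.
FOLLOW(J): in S::=J, the suffix after J is empty, so FOLLOW(J) ⊇ FOLLOW(S) = {$, a}; in S::=J C, J is followed by C with FIRST {epsilon, a, d}; in S::=J C, the suffix after J is nullable, so FOLLOW(J) ⊇ FOLLOW(S) = {$, a}. Thus FOLLOW(J) = {$, a, d}.
FOLLOW(C): in S::=J C, the suffix after C is empty, so FOLLOW(C) ⊇ FOLLOW(S) = {$, a}; in J::=C a, C is followed by a with FIRST {a}. Thus FOLLOW(C) = {$, a}.
FOLLOW(H): in S::=H H (occurrence 1), H is followed by H with FIRST {epsilon, a, d}; in S::=H H (occurrence 1), the suffix after H is nullable, so FOLLOW(H) ⊇ FOLLOW(S) = {$, a}; in S::=H H (occurrence 2), the suffix after H is empty, so FOLLOW(H) ⊇ FOLLOW(S) = {$, a}; in C::=H, the suffix after H is empty, so FOLLOW(H) ⊇ FOLLOW(C) = {$, a}; in Q::=a H h, H is followed by h with FIRST {h}. Thus FOLLOW(H) = {$, a, d, h}.
FOLLOW(Q): in H::=d d Q, the suffix after Q is empty, so FOLLOW(Q) ⊇ FOLLOW(H) = {$, a, d, h}; in Q::=a a Q a, Q is followed by a with FIRST {a}. Thus FOLLOW(Q) = {$, a, d, h}.

{$, a, d, h}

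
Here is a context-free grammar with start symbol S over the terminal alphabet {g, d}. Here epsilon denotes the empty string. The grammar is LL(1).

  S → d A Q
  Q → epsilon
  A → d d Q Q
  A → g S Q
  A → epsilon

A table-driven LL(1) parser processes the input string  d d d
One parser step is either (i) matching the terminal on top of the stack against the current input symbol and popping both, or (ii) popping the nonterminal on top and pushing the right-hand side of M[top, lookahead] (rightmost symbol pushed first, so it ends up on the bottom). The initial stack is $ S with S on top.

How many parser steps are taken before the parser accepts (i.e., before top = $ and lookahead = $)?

     Stack        Input    Action
  1  $ S          d d d $  expand S → d A Q
  2  $ Q A d      d d d $  match d
  3  $ Q A        d d $    expand A → d d Q Q
  4  $ Q Q Q d d  d d $    match d
  5  $ Q Q Q d    d $      match d
  6  $ Q Q Q      $        expand Q → epsilon
  7  $ Q Q        $        expand Q → epsilon
  8  $ Q          $        expand Q → epsilon
Accept reached after 8 steps.

8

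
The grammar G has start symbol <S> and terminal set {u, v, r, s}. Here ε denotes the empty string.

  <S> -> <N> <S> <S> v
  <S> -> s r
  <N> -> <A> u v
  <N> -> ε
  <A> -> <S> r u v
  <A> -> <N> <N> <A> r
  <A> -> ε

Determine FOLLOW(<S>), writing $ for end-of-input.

FIRST(<S>): from <S>-><N> <S> <S> v we get {r, s, u}; from <S>->s r we get {s}. So FIRST(<S>) = {r, s, u}.
FIRST(<N>): from <N>-><A> u v we get {r, s, u}; from <N>->ε we get {ε}. So FIRST(<N>) = {ε, r, s, u}.
FIRST(<A>): from <A>-><S> r u v we get {r, s, u}; from <A>-><N> <N> <A> r we get {r, s, u}; from <A>->ε we get {ε}. So FIRST(<A>) = {ε, r, s, u}.
FOLLOW(<S>) includes $ since <S> is the start symbol.
FOLLOW(<S>): in <S>-><N> <S> <S> v (occurrence 1), <S> is followed by <S> v with FIRST {r, s, u}; in <S>-><N> <S> <S> v (occurrence 2), <S> is followed by v with FIRST {v}; in <A>-><S> r u v, <S> is followed by r u v with FIRST {r}. Thus FOLLOW(<S>) = {$, r, s, u, v}.
FOLLOW(<N>): in <S>-><N> <S> <S> v, <N> is followed by <S> <S> v with FIRST {r, s, u}; in <A>-><N> <N> <A> r (occurrence 1), <N> is followed by <N> <A> r with FIRST {r, s, u}; in <A>-><N> <N> <A> r (occurrence 2), <N> is followed by <A> r with FIRST {r, s, u}. Thus FOLLOW(<N>) = {r, s, u}.
FOLLOW(<A>): in <N>-><A> u v, <A> is followed by u v with FIRST {u}; in <A>-><N> <N> <A> r, <A> is followed by r with FIRST {r}. Thus FOLLOW(<A>) = {r, u}.

{$, r, s, u, v}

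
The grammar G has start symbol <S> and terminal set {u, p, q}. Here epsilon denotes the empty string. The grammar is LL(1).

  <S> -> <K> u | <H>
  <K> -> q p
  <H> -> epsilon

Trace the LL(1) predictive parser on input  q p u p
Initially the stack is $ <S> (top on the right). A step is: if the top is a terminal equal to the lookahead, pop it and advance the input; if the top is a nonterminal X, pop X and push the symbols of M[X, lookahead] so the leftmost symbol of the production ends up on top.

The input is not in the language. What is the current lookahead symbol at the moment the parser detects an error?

step 1: stack=$ <S>  input=q p u p $  — expand <S> -> <K> u
step 2: stack=$ u <K>  input=q p u p $  — expand <K> -> q p
step 3: stack=$ u p q  input=q p u p $  — match q
step 4: stack=$ u p  input=p u p $  — match p
step 5: stack=$ u  input=u p $  — match u
step 6: stack=$  input=p $  — error: stack empty but input remains

p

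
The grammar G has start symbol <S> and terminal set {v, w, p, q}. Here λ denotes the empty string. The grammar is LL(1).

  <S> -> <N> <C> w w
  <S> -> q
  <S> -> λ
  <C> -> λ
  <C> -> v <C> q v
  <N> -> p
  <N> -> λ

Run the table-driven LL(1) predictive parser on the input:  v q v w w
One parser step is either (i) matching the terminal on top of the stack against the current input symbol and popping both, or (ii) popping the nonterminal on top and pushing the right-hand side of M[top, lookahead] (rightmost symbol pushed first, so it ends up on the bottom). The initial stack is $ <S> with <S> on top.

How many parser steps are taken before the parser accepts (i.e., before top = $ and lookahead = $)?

9

     Stack            Input        Action
  1  $ <S>            v q v w w $  expand <S> -> <N> <C> w w
  2  $ w w <C> <N>    v q v w w $  expand <N> -> λ
  3  $ w w <C>        v q v w w $  expand <C> -> v <C> q v
  4  $ w w v q <C> v  v q v w w $  match v
  5  $ w w v q <C>    q v w w $    expand <C> -> λ
  6  $ w w v q        q v w w $    match q
  7  $ w w v          v w w $      match v
  8  $ w w            w w $        match w
  9  $ w              w $          match w
Accept reached after 9 steps.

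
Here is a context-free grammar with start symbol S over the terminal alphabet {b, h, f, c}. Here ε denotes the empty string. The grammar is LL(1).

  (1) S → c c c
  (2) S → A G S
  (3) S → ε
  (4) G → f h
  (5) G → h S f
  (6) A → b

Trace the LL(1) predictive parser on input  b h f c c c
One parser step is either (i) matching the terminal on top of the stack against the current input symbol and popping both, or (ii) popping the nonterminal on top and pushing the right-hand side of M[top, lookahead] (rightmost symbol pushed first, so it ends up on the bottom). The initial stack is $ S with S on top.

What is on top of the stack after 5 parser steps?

S

     Stack      Input          Action
  1  $ S        b h f c c c $  expand S → A G S
  2  $ S G A    b h f c c c $  expand A → b
  3  $ S G b    b h f c c c $  match b
  4  $ S G      h f c c c $    expand G → h S f
  5  $ S f S h  h f c c c $    match h
Stack after step 5: $ S f S (top = S).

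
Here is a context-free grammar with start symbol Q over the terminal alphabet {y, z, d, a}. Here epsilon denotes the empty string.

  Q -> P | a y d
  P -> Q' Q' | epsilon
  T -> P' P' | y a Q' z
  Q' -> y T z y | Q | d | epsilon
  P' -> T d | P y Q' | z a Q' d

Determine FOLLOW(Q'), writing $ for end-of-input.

FIRST(Q): from Q->P we get {epsilon, a, d, y}; from Q->a y d we get {a}. So FIRST(Q) = {epsilon, a, d, y}.
FIRST(Q'): from Q'->y T z y we get {y}; from Q'->Q we get {epsilon, a, d, y}; from Q'->d we get {d}; from Q'->epsilon we get {epsilon}. So FIRST(Q') = {epsilon, a, d, y}.
FIRST(P): from P->Q' Q' we get {epsilon, a, d, y}; from P->epsilon we get {epsilon}. So FIRST(P) = {epsilon, a, d, y}.
FIRST(T): from T->P' P' we get {a, d, y, z}; from T->y a Q' z we get {y}. So FIRST(T) = {a, d, y, z}.
FIRST(P'): from P'->T d we get {a, d, y, z}; from P'->P y Q' we get {a, d, y}; from P'->z a Q' d we get {z}. So FIRST(P') = {a, d, y, z}.
FOLLOW(Q) includes $ since Q is the start symbol.
FOLLOW(T): in Q'->y T z y, T is followed by z y with FIRST {z}; in P'->T d, T is followed by d with FIRST {d}. Thus FOLLOW(T) = {d, z}.
FOLLOW(P'): in T->P' P' (occurrence 1), P' is followed by P' with FIRST {a, d, y, z}; in T->P' P' (occurrence 2), the suffix after P' is empty, so FOLLOW(P') ⊇ FOLLOW(T) = {d, z}. Thus FOLLOW(P') = {a, d, y, z}.
FOLLOW(Q): in Q'->Q, the suffix after Q is empty, so FOLLOW(Q) ⊇ FOLLOW(Q') = {$, a, d, y, z}. Thus FOLLOW(Q) = {$, a, d, y, z}.
FOLLOW(P): in Q->P, the suffix after P is empty, so FOLLOW(P) ⊇ FOLLOW(Q) = {$, a, d, y, z}; in P'->P y Q', P is followed by y Q' with FIRST {y}. Thus FOLLOW(P) = {$, a, d, y, z}.
FOLLOW(Q'): in P->Q' Q' (occurrence 1), Q' is followed by Q' with FIRST {epsilon, a, d, y}; in P->Q' Q' (occurrence 1), the suffix after Q' is nullable, so FOLLOW(Q') ⊇ FOLLOW(P) = {$, a, d, y, z}; in P->Q' Q' (occurrence 2), the suffix after Q' is empty, so FOLLOW(Q') ⊇ FOLLOW(P) = {$, a, d, y, z}; in T->y a Q' z, Q' is followed by z with FIRST {z}; in P'->P y Q', the suffix after Q' is empty, so FOLLOW(Q') ⊇ FOLLOW(P') = {a, d, y, z}; in P'->z a Q' d, Q' is followed by d with FIRST {d}. Thus FOLLOW(Q') = {$, a, d, y, z}.

{$, a, d, y, z}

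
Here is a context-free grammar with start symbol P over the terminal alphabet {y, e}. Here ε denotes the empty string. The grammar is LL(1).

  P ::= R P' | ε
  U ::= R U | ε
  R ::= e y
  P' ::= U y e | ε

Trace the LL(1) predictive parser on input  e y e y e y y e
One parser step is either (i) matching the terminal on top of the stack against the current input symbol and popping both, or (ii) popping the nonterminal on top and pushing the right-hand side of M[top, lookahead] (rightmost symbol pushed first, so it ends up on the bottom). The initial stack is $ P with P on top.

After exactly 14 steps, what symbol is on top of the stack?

y

      Stack        Input              Action
   1  $ P          e y e y e y y e $  expand P ::= R P'
   2  $ P' R       e y e y e y y e $  expand R ::= e y
   3  $ P' y e     e y e y e y y e $  match e
   4  $ P' y       y e y e y y e $    match y
   5  $ P'         e y e y y e $      expand P' ::= U y e
   6  $ e y U      e y e y y e $      expand U ::= R U
   7  $ e y U R    e y e y y e $      expand R ::= e y
   8  $ e y U y e  e y e y y e $      match e
   9  $ e y U y    y e y y e $        match y
  10  $ e y U      e y y e $          expand U ::= R U
  11  $ e y U R    e y y e $          expand R ::= e y
  12  $ e y U y e  e y y e $          match e
  13  $ e y U y    y y e $            match y
  14  $ e y U      y e $              expand U ::= ε
Stack after step 14: $ e y (top = y).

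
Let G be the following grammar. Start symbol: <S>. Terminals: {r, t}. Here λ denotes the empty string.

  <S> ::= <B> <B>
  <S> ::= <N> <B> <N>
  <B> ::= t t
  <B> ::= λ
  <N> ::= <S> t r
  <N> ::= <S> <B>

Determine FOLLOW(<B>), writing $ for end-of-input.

FIRST(<B>) = {λ, t}
FIRST(<S>) = {λ, t}  (via <B> <B>, <N> <B> <N>)
FIRST(<N>) = {λ, t}  (via <S> t r, <S> <B>)
FOLLOW(<S>) includes $ since <S> is the start symbol.
FOLLOW(<S>): in <N>::=<S> t r, <S> is followed by t r with FIRST {t}; in <N>::=<S> <B>, <S> is followed by <B> with FIRST {λ, t}; in <N>::=<S> <B>, the suffix after <S> is nullable, so FOLLOW(<S>) ⊇ FOLLOW(<N>) = {$, t}. Thus FOLLOW(<S>) = {$, t}.
FOLLOW(<N>): in <S>::=<N> <B> <N> (occurrence 1), <N> is followed by <B> <N> with FIRST {λ, t}; in <S>::=<N> <B> <N> (occurrence 1), the suffix after <N> is nullable, so FOLLOW(<N>) ⊇ FOLLOW(<S>) = {$, t}; in <S>::=<N> <B> <N> (occurrence 2), the suffix after <N> is empty, so FOLLOW(<N>) ⊇ FOLLOW(<S>) = {$, t}. Thus FOLLOW(<N>) = {$, t}.
FOLLOW(<B>): in <S>::=<B> <B> (occurrence 1), <B> is followed by <B> with FIRST {λ, t}; in <S>::=<B> <B> (occurrence 1), the suffix after <B> is nullable, so FOLLOW(<B>) ⊇ FOLLOW(<S>) = {$, t}; in <S>::=<B> <B> (occurrence 2), the suffix after <B> is empty, so FOLLOW(<B>) ⊇ FOLLOW(<S>) = {$, t}; in <S>::=<N> <B> <N>, <B> is followed by <N> with FIRST {λ, t}; in <S>::=<N> <B> <N>, the suffix after <B> is nullable, so FOLLOW(<B>) ⊇ FOLLOW(<S>) = {$, t}; in <N>::=<S> <B>, the suffix after <B> is empty, so FOLLOW(<B>) ⊇ FOLLOW(<N>) = {$, t}. Thus FOLLOW(<B>) = {$, t}.

{$, t}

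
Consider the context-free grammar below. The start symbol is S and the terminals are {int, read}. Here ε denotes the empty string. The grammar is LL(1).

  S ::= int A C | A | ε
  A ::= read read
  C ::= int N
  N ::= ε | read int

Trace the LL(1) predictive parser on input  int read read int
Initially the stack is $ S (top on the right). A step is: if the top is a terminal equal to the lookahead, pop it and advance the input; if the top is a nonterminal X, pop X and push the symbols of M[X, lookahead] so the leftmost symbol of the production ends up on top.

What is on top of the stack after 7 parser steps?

step 1: stack=$ S  input=int read read int $  — expand S ::= int A C
step 2: stack=$ C A int  input=int read read int $  — match int
step 3: stack=$ C A  input=read read int $  — expand A ::= read read
step 4: stack=$ C read read  input=read read int $  — match read
step 5: stack=$ C read  input=read int $  — match read
step 6: stack=$ C  input=int $  — expand C ::= int N
step 7: stack=$ N int  input=int $  — match int
Stack after step 7: $ N (top = N).

N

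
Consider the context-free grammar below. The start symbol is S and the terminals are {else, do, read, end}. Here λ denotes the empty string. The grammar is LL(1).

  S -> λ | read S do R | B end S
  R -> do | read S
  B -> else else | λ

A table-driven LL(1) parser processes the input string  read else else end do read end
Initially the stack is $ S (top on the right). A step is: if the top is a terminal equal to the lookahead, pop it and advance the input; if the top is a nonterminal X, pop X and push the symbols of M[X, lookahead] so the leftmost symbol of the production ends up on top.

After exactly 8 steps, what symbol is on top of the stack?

do

     Stack                   Input                             Action
  1  $ S                     read else else end do read end $  expand S -> read S do R
  2  $ R do S read           read else else end do read end $  match read
  3  $ R do S                else else end do read end $       expand S -> B end S
  4  $ R do S end B          else else end do read end $       expand B -> else else
  5  $ R do S end else else  else else end do read end $       match else
  6  $ R do S end else       else end do read end $            match else
  7  $ R do S end            end do read end $                 match end
  8  $ R do S                do read end $                     expand S -> λ
Stack after step 8: $ R do (top = do).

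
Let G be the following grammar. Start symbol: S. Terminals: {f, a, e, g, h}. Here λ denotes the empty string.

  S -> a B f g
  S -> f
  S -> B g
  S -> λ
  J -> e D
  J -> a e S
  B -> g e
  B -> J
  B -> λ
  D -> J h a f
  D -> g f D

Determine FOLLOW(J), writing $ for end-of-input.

FIRST(J): from J->e D we get {e}; from J->a e S we get {a}. So FIRST(J) = {a, e}.
FIRST(B): from B->g e we get {g}; from B->J we get {a, e}; from B->λ we get {λ}. So FIRST(B) = {λ, a, e, g}.
FIRST(D): from D->J h a f we get {a, e}; from D->g f D we get {g}. So FIRST(D) = {a, e, g}.
FIRST(S): from S->a B f g we get {a}; from S->f we get {f}; from S->B g we get {a, e, g}; from S->λ we get {λ}. So FIRST(S) = {λ, a, e, f, g}.
FOLLOW(S) includes $ since S is the start symbol.
FOLLOW(B): in S->a B f g, B is followed by f g with FIRST {f}; in S->B g, B is followed by g with FIRST {g}. Thus FOLLOW(B) = {f, g}.
FOLLOW(J): in B->J, the suffix after J is empty, so FOLLOW(J) ⊇ FOLLOW(B) = {f, g}; in D->J h a f, J is followed by h a f with FIRST {h}. Thus FOLLOW(J) = {f, g, h}.
FOLLOW(S): in J->a e S, the suffix after S is empty, so FOLLOW(S) ⊇ FOLLOW(J) = {f, g, h}. Thus FOLLOW(S) = {$, f, g, h}.
FOLLOW(D): in J->e D, the suffix after D is empty, so FOLLOW(D) ⊇ FOLLOW(J) = {f, g, h}; in D->g f D, the suffix after D is empty (adds nothing new). Thus FOLLOW(D) = {f, g, h}.

{f, g, h}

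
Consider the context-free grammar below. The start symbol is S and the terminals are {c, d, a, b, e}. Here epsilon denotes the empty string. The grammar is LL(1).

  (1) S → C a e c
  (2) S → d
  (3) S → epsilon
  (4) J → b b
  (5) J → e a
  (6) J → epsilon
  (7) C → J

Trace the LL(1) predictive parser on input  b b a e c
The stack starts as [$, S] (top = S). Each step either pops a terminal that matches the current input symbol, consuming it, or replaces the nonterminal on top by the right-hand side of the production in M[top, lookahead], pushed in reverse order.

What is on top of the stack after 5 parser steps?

step 1: stack=$ S  input=b b a e c $  — expand S → C a e c
step 2: stack=$ c e a C  input=b b a e c $  — expand C → J
step 3: stack=$ c e a J  input=b b a e c $  — expand J → b b
step 4: stack=$ c e a b b  input=b b a e c $  — match b
step 5: stack=$ c e a b  input=b a e c $  — match b
Stack after step 5: $ c e a (top = a).

a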